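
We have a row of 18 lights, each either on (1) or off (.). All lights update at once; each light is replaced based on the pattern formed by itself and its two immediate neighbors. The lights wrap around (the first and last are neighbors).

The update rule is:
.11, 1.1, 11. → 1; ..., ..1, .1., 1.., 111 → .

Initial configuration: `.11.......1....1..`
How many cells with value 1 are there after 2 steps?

2

.11...............
.11...............
count of 1: 2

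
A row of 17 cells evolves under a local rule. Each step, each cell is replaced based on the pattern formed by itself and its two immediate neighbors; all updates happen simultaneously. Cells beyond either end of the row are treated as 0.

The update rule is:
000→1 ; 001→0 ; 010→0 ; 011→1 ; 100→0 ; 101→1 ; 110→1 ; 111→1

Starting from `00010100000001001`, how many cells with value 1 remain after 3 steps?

11001001111100000
11000001111101111
11011101111111111
count of 1: 15

15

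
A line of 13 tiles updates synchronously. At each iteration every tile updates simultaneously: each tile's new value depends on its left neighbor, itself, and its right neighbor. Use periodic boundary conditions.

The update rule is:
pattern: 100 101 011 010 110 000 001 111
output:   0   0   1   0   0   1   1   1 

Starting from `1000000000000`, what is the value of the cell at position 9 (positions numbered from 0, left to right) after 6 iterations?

0

0011111111111
0111111111110
1111111111100
1111111111001
1111111110011
1111111100111
position 9 holds 0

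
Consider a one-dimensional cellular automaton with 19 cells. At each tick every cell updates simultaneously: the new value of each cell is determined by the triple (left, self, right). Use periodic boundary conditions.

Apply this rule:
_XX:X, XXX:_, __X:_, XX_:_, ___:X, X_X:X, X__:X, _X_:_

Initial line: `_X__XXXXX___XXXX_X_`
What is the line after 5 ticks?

_X_X_X_X__XX_X_X_X_

tick 1: __X_X____XX_X___X_X
tick 2: X__X_XXX_X_X_XX__X_
tick 3: _X__XX__X_X_XX_X__X
tick 4: X_X_X_X__X_XX_X_X__
tick 5: _X_X_X_X__XX_X_X_X_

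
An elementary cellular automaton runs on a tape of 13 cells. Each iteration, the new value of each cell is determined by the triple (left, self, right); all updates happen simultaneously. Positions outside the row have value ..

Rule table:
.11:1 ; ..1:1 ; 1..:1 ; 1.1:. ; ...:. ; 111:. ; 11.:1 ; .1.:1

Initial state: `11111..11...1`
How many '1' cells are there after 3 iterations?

iteration 1: 1...111111.11
iteration 2: 11.11....1.11
iteration 3: 11.111..11.11
count of 1: 9

9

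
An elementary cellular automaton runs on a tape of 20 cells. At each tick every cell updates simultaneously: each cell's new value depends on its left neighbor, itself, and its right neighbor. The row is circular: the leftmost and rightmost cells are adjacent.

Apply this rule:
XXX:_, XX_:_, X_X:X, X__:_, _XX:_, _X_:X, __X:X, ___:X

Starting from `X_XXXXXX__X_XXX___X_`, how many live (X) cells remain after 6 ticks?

tick 1: XX_______XXX____XXXX
tick 2: ___XXXXXX____XXX____
tick 3: XXX_______XXX____XXX
tick 4: ____XXXXXX____XXX___
tick 5: XXXX_______XXX____XX
tick 6: _____XXXXXX____XXX__
count of X: 9

9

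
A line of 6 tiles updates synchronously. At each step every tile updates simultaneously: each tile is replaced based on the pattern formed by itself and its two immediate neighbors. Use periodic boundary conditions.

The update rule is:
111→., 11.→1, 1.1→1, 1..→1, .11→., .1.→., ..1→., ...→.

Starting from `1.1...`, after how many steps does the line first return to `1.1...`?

.1.1..
..1.1.
...1.1
1...1.
.1...1
1.1...

6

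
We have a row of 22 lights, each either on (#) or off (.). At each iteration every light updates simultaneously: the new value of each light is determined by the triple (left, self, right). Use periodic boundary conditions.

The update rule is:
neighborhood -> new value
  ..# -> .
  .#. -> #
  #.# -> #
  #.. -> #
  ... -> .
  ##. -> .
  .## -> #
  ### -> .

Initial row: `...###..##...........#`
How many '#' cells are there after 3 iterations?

8

#..#..#.#.#..........#
.#.##.######.........#
####.##.....#........#
count of #: 8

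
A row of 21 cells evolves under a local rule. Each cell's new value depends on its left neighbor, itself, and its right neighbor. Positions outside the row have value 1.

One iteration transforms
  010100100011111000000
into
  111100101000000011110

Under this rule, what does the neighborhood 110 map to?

At position 14 the neighborhood is 110; the next row has 0 there.

0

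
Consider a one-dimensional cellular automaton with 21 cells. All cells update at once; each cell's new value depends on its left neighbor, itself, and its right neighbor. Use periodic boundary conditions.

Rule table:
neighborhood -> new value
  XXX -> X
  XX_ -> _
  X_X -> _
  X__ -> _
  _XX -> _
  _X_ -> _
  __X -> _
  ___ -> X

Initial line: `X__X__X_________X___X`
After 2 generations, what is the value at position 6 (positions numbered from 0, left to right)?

________XXXXXXX___X__
XXXXXXX__XXXXX__X___X
position 6 holds X

X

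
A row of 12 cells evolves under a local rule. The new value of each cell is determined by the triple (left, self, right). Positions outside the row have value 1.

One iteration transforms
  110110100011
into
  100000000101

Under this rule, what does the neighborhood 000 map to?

At position 8 the neighborhood is 000; the next row has 0 there.

0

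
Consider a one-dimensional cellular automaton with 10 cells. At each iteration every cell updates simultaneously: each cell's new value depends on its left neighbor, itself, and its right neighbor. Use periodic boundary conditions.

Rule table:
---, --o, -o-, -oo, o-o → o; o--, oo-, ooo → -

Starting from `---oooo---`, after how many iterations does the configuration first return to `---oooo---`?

10

oooo----oo
-----oooo-
oooooo----
o------ooo
--oooooo--
ooo------o
----oooooo
-oooo-----
oo----oooo
---oooo---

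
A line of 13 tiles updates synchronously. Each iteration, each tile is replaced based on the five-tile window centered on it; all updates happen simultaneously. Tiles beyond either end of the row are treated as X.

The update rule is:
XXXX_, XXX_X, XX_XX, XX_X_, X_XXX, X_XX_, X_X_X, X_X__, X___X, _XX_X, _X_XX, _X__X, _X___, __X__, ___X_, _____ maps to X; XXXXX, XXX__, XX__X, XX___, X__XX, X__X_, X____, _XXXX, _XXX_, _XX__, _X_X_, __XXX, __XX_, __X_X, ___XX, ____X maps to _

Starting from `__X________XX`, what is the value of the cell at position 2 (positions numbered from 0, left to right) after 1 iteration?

iteration 1: __XX_XXXX____
position 2 holds X

X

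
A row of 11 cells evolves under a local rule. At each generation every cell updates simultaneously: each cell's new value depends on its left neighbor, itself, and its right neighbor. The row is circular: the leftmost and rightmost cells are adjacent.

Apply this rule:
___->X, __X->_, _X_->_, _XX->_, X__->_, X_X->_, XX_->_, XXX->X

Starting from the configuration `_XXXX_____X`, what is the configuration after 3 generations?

__XX__XXX__
X______X__X
__XXXX_____

__XXXX_____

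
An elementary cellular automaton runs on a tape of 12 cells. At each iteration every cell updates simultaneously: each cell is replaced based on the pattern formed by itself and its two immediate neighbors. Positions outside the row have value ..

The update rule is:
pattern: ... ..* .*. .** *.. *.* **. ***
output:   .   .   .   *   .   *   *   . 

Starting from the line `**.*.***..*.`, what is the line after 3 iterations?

.**...*.....

***.**.*....
*.*****.....
.**...*.....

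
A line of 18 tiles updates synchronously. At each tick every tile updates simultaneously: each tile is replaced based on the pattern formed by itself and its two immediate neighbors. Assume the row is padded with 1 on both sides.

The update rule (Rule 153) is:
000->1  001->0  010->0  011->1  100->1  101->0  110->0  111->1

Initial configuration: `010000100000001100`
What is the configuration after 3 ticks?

001110011111101010
101101011111000000
001000011110111110

001000011110111110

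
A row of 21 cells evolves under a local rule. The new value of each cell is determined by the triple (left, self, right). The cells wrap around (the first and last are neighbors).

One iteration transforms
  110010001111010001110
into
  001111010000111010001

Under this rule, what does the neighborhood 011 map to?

At position 0 the neighborhood is 011; the next row has 0 there.

0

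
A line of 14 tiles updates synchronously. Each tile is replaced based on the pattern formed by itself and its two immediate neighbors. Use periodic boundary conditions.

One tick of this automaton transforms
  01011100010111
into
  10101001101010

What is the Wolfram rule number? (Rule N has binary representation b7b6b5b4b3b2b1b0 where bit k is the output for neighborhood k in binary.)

163

position 4: 111 → 1  (bit 7 = 1)
position 5: 110 → 0  (bit 6 = 0)
position 0: 101 → 1  (bit 5 = 1)
position 6: 100 → 0  (bit 4 = 0)
position 3: 011 → 0  (bit 3 = 0)
position 1: 010 → 0  (bit 2 = 0)
position 8: 001 → 1  (bit 1 = 1)
position 7: 000 → 1  (bit 0 = 1)
bits b7..b0 = 10100011 = 163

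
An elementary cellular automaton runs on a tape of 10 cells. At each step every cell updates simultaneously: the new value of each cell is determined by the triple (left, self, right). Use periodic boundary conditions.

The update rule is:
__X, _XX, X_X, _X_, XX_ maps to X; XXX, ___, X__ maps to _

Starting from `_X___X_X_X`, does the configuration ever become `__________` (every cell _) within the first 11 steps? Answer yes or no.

XX__XXXXXX
_X_XX_____
XXXXX_____
X___X____X
X__XX___XX
X_XXX__XX_
XXX_X_XXXX
__XXXXX___
_XX___X___
XXX__XX___
X_X_XXX__X
step 11 is X_X_XXX__X, still not uniform _

no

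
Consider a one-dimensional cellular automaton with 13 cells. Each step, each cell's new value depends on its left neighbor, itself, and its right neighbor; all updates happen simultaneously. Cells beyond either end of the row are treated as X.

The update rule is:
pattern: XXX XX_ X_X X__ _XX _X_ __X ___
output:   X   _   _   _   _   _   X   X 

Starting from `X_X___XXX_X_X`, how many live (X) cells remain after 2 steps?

7

____XX_X_____
_XXX_____XXXX
count of X: 7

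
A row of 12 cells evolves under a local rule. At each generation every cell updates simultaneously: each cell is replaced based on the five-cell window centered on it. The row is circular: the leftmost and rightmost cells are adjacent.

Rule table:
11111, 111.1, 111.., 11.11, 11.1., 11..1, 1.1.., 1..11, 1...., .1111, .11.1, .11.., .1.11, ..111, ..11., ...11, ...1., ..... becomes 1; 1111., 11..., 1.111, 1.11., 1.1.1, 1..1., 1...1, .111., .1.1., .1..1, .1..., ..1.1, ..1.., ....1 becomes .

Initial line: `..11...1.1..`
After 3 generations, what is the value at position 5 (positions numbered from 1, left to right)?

.111..1..1.1
1..11.......
..111.1111.1
position 5 holds 1

1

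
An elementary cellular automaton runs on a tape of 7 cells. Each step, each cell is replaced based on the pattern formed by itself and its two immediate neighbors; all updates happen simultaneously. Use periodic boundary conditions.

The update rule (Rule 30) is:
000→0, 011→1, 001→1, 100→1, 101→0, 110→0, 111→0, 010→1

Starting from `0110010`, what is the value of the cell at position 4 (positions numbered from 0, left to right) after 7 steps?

1

1101111
0001000
0011100
0110010  (repeats step 0; period 4)
step 7: 0011100
position 4 holds 1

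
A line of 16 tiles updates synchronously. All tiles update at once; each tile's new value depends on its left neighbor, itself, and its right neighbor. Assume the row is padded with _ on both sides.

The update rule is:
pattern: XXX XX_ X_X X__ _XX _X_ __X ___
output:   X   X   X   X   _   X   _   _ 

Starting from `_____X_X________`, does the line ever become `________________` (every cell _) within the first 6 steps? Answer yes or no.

no

_____XXXX_______
______XXXX______
_______XXXX_____
________XXXX____
_________XXXX___
__________XXXX__
step 6 is __________XXXX__, still not uniform _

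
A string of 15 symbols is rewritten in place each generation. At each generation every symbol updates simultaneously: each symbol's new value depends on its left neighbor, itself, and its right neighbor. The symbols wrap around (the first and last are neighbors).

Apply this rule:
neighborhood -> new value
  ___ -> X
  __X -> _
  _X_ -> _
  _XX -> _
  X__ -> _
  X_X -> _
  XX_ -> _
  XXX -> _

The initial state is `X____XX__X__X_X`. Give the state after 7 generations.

__XX___________

generation 1: __XX___________
generation 2: X____XXXXXXXXXX
generation 3: __XX___________  (repeats generation 1; period 2)
generation 7: __XX___________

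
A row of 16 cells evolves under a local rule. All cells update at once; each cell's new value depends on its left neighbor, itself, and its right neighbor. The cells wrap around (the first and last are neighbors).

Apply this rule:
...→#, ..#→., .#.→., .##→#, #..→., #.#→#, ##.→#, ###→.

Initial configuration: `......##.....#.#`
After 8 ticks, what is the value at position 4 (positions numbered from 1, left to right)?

tick 1: .####.##.###..#.
tick 2: .#..######.#....
tick 3: ....#....##..###
tick 4: .##...##.##..#.#
tick 5: ###.#.#####...#.
tick 6: #.##.##...#.#..#
tick 7: #######.#..#...#
tick 8: ......##.....#.#
position 4 holds .

.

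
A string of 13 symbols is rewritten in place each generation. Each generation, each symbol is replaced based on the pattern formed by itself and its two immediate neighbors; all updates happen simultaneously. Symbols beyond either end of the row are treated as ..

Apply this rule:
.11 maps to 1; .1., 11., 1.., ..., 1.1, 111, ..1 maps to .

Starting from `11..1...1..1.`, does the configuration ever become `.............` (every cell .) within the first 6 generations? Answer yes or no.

yes

1............
.............
all cells are . at generation 2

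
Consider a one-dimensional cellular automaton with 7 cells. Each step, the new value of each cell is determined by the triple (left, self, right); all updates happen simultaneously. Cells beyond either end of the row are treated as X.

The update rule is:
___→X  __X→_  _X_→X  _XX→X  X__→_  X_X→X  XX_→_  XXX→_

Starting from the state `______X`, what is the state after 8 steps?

_XXXX_X
XX___XX
___X_X_
_X_XXXX
XXXX___
_____X_
_XXX_XX
XX__XX_

XX__XX_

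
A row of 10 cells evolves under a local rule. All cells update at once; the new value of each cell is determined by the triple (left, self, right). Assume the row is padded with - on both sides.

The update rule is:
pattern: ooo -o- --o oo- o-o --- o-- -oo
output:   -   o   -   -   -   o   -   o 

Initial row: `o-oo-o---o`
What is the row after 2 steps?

o-o--o-o-o
o-o--o-o-o

o-o--o-o-o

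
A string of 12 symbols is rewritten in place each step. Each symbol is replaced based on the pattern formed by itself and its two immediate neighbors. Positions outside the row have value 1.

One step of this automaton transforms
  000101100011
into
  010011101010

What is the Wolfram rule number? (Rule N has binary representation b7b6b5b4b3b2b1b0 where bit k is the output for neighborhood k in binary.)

105

position 11: 111 → 0  (bit 7 = 0)
position 6: 110 → 1  (bit 6 = 1)
position 4: 101 → 1  (bit 5 = 1)
position 0: 100 → 0  (bit 4 = 0)
position 5: 011 → 1  (bit 3 = 1)
position 3: 010 → 0  (bit 2 = 0)
position 2: 001 → 0  (bit 1 = 0)
position 1: 000 → 1  (bit 0 = 1)
bits b7..b0 = 01101001 = 105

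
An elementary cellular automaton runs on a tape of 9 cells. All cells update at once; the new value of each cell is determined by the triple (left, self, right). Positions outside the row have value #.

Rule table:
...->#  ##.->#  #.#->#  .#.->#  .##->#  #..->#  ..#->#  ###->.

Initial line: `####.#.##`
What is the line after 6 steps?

step 1: ...#####.
step 2: ####...##
step 3: ...#####.  (repeats step 1; period 2)
step 6: ####...##

####...##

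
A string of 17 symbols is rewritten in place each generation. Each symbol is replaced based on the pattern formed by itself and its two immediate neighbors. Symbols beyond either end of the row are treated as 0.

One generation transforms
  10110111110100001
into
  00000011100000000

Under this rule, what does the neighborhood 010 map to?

0

At position 0 the neighborhood is 010; the next row has 0 there.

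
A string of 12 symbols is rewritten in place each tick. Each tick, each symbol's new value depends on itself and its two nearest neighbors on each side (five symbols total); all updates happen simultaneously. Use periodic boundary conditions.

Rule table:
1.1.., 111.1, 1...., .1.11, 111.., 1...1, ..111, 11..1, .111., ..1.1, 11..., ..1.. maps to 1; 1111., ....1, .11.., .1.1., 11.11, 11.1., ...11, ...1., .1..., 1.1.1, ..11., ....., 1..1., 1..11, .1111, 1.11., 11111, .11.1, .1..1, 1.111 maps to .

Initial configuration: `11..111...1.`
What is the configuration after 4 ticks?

..1...1.1..1

tick 1: ..1.11111.11
tick 2: 1.11....1...
tick 3: 11..11..1.1.
tick 4: ..1...1.1..1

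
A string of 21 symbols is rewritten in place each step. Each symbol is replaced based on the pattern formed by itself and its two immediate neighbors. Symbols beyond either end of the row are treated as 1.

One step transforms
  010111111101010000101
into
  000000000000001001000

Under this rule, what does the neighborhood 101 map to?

At position 0 the neighborhood is 101; the next row has 0 there.

0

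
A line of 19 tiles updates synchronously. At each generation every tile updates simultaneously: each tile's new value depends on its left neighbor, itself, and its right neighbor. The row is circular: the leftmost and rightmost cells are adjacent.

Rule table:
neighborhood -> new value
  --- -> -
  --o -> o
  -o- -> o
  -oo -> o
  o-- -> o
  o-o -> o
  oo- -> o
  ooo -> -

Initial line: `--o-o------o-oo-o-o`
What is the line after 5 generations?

oooooo----ooooooooo
-----oo--oo--------
----oooooooo-------
---oo------oo------
--oooo----oooo-----

--oooo----oooo-----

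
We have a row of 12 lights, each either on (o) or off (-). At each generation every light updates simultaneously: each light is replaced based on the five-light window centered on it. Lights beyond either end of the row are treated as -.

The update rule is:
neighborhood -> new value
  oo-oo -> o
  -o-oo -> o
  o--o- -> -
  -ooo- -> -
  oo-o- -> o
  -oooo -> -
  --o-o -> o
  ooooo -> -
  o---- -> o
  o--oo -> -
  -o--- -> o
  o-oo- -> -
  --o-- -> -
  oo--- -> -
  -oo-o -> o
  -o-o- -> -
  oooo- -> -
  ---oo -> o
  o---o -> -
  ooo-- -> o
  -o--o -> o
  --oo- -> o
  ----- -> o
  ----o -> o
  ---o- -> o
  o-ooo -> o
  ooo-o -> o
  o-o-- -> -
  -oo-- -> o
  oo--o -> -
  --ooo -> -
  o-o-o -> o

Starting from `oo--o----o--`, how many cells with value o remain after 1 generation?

8

oo---oooo-oo
count of o: 8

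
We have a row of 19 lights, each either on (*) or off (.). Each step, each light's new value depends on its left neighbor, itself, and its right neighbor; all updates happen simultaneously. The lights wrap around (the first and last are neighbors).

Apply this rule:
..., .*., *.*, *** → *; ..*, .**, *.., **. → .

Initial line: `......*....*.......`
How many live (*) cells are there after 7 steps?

5

*****.*.**.*.******
****.***..***.*****
***.*.*....*.*.****
**.****.**.****.***
*.*.**.*..*.**.*.**
.***..**..**..***.*
*.*............*.**
count of *: 5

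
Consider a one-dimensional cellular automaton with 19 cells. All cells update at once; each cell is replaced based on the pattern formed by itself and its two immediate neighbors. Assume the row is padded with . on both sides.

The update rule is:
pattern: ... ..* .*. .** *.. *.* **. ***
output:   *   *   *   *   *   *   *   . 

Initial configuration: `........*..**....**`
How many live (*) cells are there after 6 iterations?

2

*******************
*.................*
*******************  (repeats iteration 1; period 2)
iteration 6: *.................*
count of *: 2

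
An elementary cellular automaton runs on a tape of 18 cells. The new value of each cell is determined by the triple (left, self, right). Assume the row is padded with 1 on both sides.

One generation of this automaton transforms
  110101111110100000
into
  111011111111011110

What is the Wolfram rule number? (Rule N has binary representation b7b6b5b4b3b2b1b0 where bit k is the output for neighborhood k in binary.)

position 0: 111 → 1  (bit 7 = 1)
position 1: 110 → 1  (bit 6 = 1)
position 2: 101 → 1  (bit 5 = 1)
position 13: 100 → 1  (bit 4 = 1)
position 5: 011 → 1  (bit 3 = 1)
position 3: 010 → 0  (bit 2 = 0)
position 17: 001 → 0  (bit 1 = 0)
position 14: 000 → 1  (bit 0 = 1)
bits b7..b0 = 11111001 = 249

249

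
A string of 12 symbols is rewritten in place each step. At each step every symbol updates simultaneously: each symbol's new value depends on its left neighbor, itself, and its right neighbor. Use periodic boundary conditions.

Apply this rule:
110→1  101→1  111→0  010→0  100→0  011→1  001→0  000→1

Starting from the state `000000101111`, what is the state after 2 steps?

011110011001
110010011000

110010011000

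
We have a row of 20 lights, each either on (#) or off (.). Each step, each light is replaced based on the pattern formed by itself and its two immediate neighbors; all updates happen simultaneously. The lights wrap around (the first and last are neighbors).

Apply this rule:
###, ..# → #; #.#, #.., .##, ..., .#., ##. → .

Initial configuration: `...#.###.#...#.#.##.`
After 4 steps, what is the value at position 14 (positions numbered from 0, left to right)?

step 1: ..#...#.....#.......
step 2: .#...#.....#........
step 3: #...#.....#.........
step 4: ...#.....#.........#
position 14 holds .

.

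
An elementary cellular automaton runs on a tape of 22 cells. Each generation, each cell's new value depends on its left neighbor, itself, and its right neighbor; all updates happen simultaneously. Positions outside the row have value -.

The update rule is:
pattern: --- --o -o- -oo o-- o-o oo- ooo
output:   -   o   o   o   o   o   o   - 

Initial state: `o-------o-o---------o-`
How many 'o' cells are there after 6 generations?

generation 1: oo-----ooooo-------ooo
generation 2: ooo---oo---oo-----oo-o
generation 3: o-oo-oooo-oooo---ooooo
generation 4: oooooo--ooo--oo-oo---o
generation 5: o----oooo-ooooooooo-oo
generation 6: oo--oo--ooo-------oooo
count of o: 11

11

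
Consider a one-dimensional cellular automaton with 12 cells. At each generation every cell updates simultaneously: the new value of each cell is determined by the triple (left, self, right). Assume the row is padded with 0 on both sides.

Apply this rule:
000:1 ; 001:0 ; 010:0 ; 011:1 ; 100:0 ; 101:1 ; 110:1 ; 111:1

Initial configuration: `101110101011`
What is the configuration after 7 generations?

011111111111

generation 1: 011111010111
generation 2: 011111101111
generation 3: 011111111111
generation 4: 011111111111  (fixed point — unchanged through generation 7)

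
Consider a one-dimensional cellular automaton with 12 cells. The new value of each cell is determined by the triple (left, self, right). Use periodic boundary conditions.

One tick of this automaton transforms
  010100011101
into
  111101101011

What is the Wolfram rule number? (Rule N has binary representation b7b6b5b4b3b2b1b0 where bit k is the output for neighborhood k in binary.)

position 8: 111 → 1  (bit 7 = 1)
position 9: 110 → 0  (bit 6 = 0)
position 0: 101 → 1  (bit 5 = 1)
position 4: 100 → 0  (bit 4 = 0)
position 7: 011 → 0  (bit 3 = 0)
position 1: 010 → 1  (bit 2 = 1)
position 6: 001 → 1  (bit 1 = 1)
position 5: 000 → 1  (bit 0 = 1)
bits b7..b0 = 10100111 = 167

167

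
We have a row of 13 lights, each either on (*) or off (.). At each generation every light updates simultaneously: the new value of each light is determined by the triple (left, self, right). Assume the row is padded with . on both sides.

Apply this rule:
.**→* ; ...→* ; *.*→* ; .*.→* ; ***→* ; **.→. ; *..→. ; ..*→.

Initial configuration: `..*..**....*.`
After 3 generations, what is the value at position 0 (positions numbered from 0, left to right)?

*

generation 1: *.*..*..**.*.
generation 2: ***..*..*.**.
generation 3: **...*..***..
position 0 holds *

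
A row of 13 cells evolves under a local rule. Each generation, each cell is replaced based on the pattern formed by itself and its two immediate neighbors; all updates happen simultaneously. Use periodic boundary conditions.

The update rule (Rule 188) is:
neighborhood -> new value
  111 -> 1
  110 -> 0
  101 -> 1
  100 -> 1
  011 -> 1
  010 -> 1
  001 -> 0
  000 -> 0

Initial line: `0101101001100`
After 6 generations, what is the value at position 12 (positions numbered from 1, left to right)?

1

0111011101010
0110111011111
1101110111110
1011101111101
0111011111011
1110111110110
position 12 holds 1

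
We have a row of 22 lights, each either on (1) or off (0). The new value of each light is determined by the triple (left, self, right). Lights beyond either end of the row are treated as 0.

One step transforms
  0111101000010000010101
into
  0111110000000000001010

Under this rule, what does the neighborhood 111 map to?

1

At position 2 the neighborhood is 111; the next row has 1 there.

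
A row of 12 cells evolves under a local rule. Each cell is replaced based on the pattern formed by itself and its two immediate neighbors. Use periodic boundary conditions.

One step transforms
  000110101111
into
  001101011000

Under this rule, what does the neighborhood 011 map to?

1

At position 3 the neighborhood is 011; the next row has 1 there.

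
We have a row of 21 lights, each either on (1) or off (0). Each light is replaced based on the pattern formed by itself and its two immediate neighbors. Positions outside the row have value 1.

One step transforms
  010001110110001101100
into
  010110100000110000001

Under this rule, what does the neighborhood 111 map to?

1

At position 6 the neighborhood is 111; the next row has 1 there.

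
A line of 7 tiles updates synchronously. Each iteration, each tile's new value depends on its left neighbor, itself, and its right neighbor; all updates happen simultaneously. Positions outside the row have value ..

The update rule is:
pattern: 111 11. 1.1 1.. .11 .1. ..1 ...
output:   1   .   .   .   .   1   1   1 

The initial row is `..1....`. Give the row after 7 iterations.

1.1..11

111.111
.1...1.
11.111.
....1..
11111.1
.111..1
1.1..11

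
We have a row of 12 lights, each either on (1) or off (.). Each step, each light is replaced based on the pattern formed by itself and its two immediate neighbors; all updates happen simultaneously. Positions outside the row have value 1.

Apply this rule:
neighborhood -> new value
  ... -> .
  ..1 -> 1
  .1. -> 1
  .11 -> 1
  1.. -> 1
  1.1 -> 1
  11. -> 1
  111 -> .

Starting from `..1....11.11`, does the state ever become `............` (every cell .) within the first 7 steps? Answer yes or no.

yes

1111..11111.
...1111...11
1.11..11.11.
111111111111
............
all cells are . at step 5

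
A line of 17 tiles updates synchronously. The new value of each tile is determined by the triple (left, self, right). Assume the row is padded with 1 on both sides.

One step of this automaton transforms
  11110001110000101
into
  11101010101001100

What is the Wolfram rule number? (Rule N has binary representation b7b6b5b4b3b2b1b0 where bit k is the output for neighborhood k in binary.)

position 0: 111 → 1  (bit 7 = 1)
position 3: 110 → 0  (bit 6 = 0)
position 15: 101 → 0  (bit 5 = 0)
position 4: 100 → 1  (bit 4 = 1)
position 7: 011 → 0  (bit 3 = 0)
position 14: 010 → 1  (bit 2 = 1)
position 6: 001 → 1  (bit 1 = 1)
position 5: 000 → 0  (bit 0 = 0)
bits b7..b0 = 10010110 = 150

150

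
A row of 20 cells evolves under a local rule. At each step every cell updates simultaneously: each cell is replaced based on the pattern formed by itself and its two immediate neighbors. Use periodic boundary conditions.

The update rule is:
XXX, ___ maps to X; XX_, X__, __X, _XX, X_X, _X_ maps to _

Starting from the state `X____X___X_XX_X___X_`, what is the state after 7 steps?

__XX___X________X___
X____X___XXXXXX___XX
__XX___X__XXXX__X__X
_____X_____XX_______
XXXX___XXX____XXXXXX
XXX__X__X__XX__XXXXX
XX______________XXXX

XX______________XXXX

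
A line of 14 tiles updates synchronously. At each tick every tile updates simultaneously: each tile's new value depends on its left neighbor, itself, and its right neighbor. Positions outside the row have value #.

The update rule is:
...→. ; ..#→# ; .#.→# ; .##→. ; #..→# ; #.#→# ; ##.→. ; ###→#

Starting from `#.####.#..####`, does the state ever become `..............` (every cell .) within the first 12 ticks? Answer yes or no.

.#.##.####.###
###..#.##.#.##
##.####..###.#
#.#.##.##.#.#.
.###..#..#####
#.#.#####.####
.###.###.#.###
#.#.#.#.###.##
.#######.#.#.#
#.#####.#####.
.#.###.#.###.#
###.#.###.#.#.
tick 12 is ###.#.###.#.#., still not uniform .

no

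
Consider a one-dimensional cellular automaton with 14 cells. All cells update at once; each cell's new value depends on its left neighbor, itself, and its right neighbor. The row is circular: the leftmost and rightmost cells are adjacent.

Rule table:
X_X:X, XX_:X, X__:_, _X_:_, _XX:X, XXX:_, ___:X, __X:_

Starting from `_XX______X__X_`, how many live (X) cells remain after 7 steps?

6

_XX_XXXX______
_XXXX__X_XXXXX
XX__X___XX___X
_X____X_XX_X_X
X__XX__XXXX_X_
___XX__X__XX_X
_X_XX_____XXX_
count of X: 6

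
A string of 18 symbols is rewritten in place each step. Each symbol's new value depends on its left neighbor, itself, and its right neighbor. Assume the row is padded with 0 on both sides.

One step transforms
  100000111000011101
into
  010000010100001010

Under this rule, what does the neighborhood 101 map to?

1

At position 16 the neighborhood is 101; the next row has 1 there.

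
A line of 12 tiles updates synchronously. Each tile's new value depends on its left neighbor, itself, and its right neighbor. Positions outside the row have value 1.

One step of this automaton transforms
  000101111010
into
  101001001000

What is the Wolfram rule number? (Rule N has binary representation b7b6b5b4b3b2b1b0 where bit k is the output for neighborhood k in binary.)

position 6: 111 → 0  (bit 7 = 0)
position 8: 110 → 1  (bit 6 = 1)
position 4: 101 → 0  (bit 5 = 0)
position 0: 100 → 1  (bit 4 = 1)
position 5: 011 → 1  (bit 3 = 1)
position 3: 010 → 0  (bit 2 = 0)
position 2: 001 → 1  (bit 1 = 1)
position 1: 000 → 0  (bit 0 = 0)
bits b7..b0 = 01011010 = 90

90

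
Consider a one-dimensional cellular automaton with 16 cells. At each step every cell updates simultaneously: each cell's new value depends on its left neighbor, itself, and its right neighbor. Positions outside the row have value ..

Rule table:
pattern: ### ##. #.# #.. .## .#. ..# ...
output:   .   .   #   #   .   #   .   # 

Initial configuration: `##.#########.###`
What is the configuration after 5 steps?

#.........#.....

..#.........#...
#.#########.####
##.........#....
..########.#####
#.........#.....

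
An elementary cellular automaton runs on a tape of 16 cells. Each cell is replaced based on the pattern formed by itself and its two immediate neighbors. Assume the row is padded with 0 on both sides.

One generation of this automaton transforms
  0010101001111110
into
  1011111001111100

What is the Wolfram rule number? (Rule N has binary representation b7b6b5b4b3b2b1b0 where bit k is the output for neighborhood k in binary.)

position 10: 111 → 1  (bit 7 = 1)
position 14: 110 → 0  (bit 6 = 0)
position 3: 101 → 1  (bit 5 = 1)
position 7: 100 → 0  (bit 4 = 0)
position 9: 011 → 1  (bit 3 = 1)
position 2: 010 → 1  (bit 2 = 1)
position 1: 001 → 0  (bit 1 = 0)
position 0: 000 → 1  (bit 0 = 1)
bits b7..b0 = 10101101 = 173

173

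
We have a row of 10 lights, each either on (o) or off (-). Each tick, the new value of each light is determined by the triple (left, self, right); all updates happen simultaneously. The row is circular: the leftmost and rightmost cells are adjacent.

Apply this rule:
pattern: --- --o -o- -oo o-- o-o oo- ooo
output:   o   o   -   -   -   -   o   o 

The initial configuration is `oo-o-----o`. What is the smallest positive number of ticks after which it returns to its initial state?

30

tick 1: oo---oooo-
tick 2: -o-oo-ooo-
tick 3: o---o--oo-
tick 4: --oo--o-o-
tick 5: oo-o-o----
tick 6: -o-----ooo
tick 7: ---oooo-oo
tick 8: -oo-ooo--o
tick 9: --o--oo-o-
tick 10: oo--o-o---
tick 11: -o-o----oo
tick 12: -----ooo-o
tick 13: -oooo-oo--
tick 14: o-ooo--o-o
tick 15: o--oo-o---
tick 16: --o-o---oo
tick 17: -o----oo-o
tick 18: ---ooo-o--
tick 19: ooo-oo---o
tick 20: ooo--o-oo-
tick 21: -oo-o---o-
tick 22: o-o---oo--
tick 23: ----oo-o-o
tick 24: -ooo-o----
tick 25: o-oo---ooo
tick 26: o--o-oo-oo
tick 27: o-o---o--o
tick 28: o---oo--o-
tick 29: --oo-o-o--
tick 30: oo-o-----o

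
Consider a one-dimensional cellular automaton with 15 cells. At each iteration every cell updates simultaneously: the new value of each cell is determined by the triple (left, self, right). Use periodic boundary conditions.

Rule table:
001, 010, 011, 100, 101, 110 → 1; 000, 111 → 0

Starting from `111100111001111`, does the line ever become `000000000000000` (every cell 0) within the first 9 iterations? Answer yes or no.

000111101111000
001100111001100
011111101111110
110000111000011
011001101100110
111111111111111
000000000000000
all cells are 0 at iteration 7

yes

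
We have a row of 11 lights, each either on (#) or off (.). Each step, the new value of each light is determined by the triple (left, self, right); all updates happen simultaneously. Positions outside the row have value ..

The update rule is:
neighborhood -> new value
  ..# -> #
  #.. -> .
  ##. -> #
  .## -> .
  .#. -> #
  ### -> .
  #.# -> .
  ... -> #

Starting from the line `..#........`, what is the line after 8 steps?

..#.......#

###.#######
..#.......#
###.#######  (repeats step 1; period 2)
step 8: ..#.......#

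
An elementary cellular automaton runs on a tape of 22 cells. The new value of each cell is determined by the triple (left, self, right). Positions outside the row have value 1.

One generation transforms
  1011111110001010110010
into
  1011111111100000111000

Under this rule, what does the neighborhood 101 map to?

0

At position 1 the neighborhood is 101; the next row has 0 there.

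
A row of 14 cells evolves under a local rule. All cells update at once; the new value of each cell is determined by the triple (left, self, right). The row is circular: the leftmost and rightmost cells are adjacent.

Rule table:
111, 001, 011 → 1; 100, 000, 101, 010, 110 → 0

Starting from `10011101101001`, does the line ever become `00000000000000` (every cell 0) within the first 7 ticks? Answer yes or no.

00111001000011
01110010000110
11100100001100
11001000011001
10010000110011
00100001100111
01000011001110
tick 7 is 01000011001110, still not uniform 0

no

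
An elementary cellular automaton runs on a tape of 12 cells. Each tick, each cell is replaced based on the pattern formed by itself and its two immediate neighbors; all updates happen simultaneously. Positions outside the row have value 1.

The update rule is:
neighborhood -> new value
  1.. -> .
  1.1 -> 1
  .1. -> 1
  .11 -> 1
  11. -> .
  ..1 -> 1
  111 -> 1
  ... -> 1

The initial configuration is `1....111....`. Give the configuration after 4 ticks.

tick 1: ..11111..111
tick 2: .11111..1111
tick 3: 11111..11111
tick 4: 1111..111111

1111..111111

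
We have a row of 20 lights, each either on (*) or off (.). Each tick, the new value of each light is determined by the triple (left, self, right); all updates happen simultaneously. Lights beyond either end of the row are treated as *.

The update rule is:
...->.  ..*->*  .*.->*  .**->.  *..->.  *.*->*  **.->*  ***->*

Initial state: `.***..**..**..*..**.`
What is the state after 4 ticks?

****.**********.****

tick 1: *.**.*.*.*.*.**.*.**
tick 2: **.**********.****.*
tick 3: ***.**********.****.
tick 4: ****.**********.****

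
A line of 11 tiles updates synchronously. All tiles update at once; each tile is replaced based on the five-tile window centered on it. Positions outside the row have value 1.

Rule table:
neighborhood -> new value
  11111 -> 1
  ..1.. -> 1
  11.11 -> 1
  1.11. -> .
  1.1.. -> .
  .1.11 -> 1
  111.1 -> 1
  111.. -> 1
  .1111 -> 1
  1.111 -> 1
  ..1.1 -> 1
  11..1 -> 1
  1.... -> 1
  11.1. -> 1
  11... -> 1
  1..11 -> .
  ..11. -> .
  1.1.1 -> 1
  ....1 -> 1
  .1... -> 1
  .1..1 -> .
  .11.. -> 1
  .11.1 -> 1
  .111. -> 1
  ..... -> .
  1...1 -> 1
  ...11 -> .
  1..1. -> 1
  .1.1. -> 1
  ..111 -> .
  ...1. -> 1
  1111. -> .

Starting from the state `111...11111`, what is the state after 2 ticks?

1.111..1111
111111..111

111111..111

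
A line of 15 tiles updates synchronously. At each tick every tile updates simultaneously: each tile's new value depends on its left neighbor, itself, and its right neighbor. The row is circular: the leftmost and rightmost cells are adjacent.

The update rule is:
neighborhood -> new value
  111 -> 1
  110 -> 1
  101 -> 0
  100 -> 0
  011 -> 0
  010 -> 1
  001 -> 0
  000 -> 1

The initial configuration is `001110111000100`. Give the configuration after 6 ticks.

100110011010101
100010001010100
101010101010100
101010101010100  (fixed point — unchanged through tick 6)

101010101010100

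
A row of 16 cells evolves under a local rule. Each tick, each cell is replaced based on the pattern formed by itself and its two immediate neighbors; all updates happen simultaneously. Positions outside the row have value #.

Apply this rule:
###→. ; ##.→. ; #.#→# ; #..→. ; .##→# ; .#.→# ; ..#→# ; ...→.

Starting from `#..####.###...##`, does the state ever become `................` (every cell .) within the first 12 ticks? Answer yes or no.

no

..##...##....##.
.##...##....##.#
##...##....##.##
....##....##.##.
...##....##.##.#
..##....##.##.##
.##....##.##.##.
##....##.##.##.#
.....##.##.##.##
....##.##.##.##.
...##.##.##.##.#
..##.##.##.##.##
tick 12 is ..##.##.##.##.##, still not uniform .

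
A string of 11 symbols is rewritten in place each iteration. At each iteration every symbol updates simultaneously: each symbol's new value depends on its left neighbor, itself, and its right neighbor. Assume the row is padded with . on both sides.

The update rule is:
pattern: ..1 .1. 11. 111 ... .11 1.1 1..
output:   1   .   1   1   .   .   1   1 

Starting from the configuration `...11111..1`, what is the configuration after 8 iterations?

..1.111111.
.1.1.111111
1.1.1.11111
.1.1.1.1111
1.1.1.1.111
.1.1.1.1.11
1.1.1.1.1.1
.1.1.1.1.1.

.1.1.1.1.1.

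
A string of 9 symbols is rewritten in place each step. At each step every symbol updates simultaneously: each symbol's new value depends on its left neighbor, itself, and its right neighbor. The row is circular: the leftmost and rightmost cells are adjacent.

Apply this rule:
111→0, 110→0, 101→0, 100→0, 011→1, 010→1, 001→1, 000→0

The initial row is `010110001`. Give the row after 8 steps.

010100011
010100110
110101100
100101001
001101011
011001010
110011010
100110010

100110010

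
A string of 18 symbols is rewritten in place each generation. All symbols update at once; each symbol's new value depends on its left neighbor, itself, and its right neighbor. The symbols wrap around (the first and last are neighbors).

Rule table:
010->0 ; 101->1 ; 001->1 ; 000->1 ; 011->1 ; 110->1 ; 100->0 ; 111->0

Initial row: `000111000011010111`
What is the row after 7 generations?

011101011111101101
110110110000111110
111111110111100011
000000011100101110
111111110101011010
100000011010111101
101111111101100111

101111111101100111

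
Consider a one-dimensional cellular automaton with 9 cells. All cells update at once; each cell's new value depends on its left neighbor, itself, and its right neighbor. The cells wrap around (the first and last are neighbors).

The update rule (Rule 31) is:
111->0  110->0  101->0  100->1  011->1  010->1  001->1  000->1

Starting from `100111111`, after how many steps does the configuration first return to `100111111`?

18

011100000
110011111
001110000
111001111
000111000
111100111
000011100
111110011
000001110
111111001
000000111
111111100
100000011
011111110
110000001
001111111
111000000
100111111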